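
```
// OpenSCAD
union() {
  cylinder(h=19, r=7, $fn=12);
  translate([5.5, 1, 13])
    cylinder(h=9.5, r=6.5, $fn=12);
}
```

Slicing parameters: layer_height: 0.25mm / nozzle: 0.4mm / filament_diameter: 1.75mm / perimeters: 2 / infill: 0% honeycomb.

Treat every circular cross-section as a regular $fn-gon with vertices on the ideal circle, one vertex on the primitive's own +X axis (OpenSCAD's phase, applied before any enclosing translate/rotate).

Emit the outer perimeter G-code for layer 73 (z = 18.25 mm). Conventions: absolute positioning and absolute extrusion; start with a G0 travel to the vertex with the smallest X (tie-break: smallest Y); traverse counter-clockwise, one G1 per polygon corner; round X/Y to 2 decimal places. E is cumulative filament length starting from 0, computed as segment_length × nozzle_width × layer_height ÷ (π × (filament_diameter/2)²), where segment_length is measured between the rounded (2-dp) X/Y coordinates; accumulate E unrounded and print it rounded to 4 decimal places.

G0 X-7.00 Y0.00 Z18.25
G1 X-6.06 Y-3.50 E0.1507
G1 X-3.50 Y-6.06 E0.3012
G1 X0.00 Y-7.00 E0.4519
G1 X3.50 Y-6.06 E0.6025
G1 X4.37 Y-5.20 E0.6534
G1 X5.50 Y-5.50 E0.7020
G1 X8.75 Y-4.63 E0.8419
G1 X11.13 Y-2.25 E0.9818
G1 X12.00 Y1.00 E1.1217
G1 X11.13 Y4.25 E1.2616
G1 X8.75 Y6.63 E1.4015
G1 X5.50 Y7.50 E1.5414
G1 X2.25 Y6.63 E1.6812
G1 X2.07 Y6.45 E1.6918
G1 X0.00 Y7.00 E1.7809
G1 X-3.50 Y6.06 E1.9315
G1 X-6.06 Y3.50 E2.0821
G1 X-7.00 Y0.00 E2.2327

At z = 18.25 mm: the cylinder: section is a regular 12-gon, circumradius r=7; the r=6.5 cylinder at (5.5, 1) gives a regular 12-gon of circumradius 6.5 (constant along its height); Merging all regions: the regions partially overlap (shared area 65.02 mm²), so overlapping operands fuse into one piece — 1 connected region. The outline is a single polygon with 18 vertices. Extrusion per mm of travel: 0.4 × 0.25 / (π × 0.875²) = 0.041575. Accumulating E over each segment gives final E = 2.2327.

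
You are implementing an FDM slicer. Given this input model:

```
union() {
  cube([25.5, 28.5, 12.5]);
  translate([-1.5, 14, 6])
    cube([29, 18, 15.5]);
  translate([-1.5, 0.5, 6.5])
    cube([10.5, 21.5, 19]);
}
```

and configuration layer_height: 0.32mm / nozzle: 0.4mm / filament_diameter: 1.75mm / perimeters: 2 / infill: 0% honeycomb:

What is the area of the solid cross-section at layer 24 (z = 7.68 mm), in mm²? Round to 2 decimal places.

At z = 7.68 mm: the cube is present — its section is the full 25.5×28.5 rectangle (area 726.75 mm²); the 29×18 cube at (-1.5, 14) contributes its full rectangle (area 522.00 mm²); the cube at (-1.5, 0.5) is present — its section is the full 10.5×21.5 rectangle (area 225.75 mm²); Taking the union: the regions partially overlap — summed areas 1474.50 mm² minus the doubly-counted overlap 575.25 mm² gives 899.25 mm² — area = 899.25 mm². Overall, the cross-section is a single solid region. Net area = 899.25 mm².

899.25 mm²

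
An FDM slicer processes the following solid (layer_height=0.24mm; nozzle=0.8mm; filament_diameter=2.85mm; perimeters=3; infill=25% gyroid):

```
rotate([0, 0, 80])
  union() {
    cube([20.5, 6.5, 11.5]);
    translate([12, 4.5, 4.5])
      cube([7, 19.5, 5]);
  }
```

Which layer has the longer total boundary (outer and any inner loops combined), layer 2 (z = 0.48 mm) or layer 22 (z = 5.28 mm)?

Layer 2 (z = 0.48): the cube (footprint 20.5×6.5) is included at this height (perimeter 54.00 mm); the cube at (12, 4.5) does not reach this height (z outside [4.5, 9.5]); Combining (union): only the 20.5×6.5 cube is present, so the union is just that shape — boundary = 54.00 mm; (rotated 80° about Z; rotation is an isometry so areas/perimeters/island counts are preserved). So its perimeter = 54.00 mm. Layer 22 (z = 5.28): the cube (footprint 20.5×6.5) is included at this height (perimeter 54.00 mm); the 7×19.5 cube at (12, 4.5) contributes its full rectangle (perimeter 53.00 mm); Combining (union): the regions partially overlap (shared area 14.00 mm²), so the edge portions inside another operand are dropped and the merged outline is re-measured after clipping — boundary = 89.00 mm; (whole slice rotated 80° about Z — lengths, areas and connectivity unchanged). So its perimeter = 89.00 mm. Layer 22 is larger (89.00 vs 54.00 mm).

layer 22 (z = 5.28 mm)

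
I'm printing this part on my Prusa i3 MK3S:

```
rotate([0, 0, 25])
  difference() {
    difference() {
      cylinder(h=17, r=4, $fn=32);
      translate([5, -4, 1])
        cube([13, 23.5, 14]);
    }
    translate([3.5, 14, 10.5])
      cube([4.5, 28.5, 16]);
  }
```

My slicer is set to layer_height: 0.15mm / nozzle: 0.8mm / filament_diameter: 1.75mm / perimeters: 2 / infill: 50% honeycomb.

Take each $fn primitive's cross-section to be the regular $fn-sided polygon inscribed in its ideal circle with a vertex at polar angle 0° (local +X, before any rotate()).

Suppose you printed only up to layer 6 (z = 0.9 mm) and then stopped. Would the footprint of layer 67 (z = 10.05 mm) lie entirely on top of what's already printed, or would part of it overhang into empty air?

Compare the two slices. At z = 0.9: the r=4 cylinder contributes a regular 32-gon of circumradius 4 (area = (32/2)·4.000²·sin(360°/32) = 49.94 mm²); the cube at (5, -4) is not intersected at this z (z outside [1, 15]); After the difference (first − rest): none of the subtracted shapes is present at this height, so the r=4 cylinder is unchanged — area = 49.94 mm²; the cube at (3.5, 14) is absent (z outside [10.5, 26.5]); Subtracting the remaining from the first: none of the subtracted shapes is present at this height, so the result so far is unchanged — area = 49.94 mm²; (whole slice rotated 25° about Z — lengths, areas and connectivity unchanged). At z = 10.05: the r=4 cylinder gives a regular 32-gon of circumradius 4 (constant along its height) (area = (32/2)·4.000²·sin(360°/32) = 49.94 mm²); the 13×23.5 cube at (5, -4) contributes its full rectangle (area 305.50 mm²); After the difference (first − rest): starting from the r=4 cylinder (49.94 mm²), the 13×23.5 cube at (5, -4) misses the remaining region (no effect) — area = 49.94 mm²; the cube at (3.5, 14) does not reach this height (z outside [10.5, 26.5]); Taking the first minus the rest: none of the subtracted shapes is present at this height, so that combined region is unchanged — area = 49.94 mm²; (whole slice rotated 25° about Z — lengths, areas and connectivity unchanged). Checking containment: the cross-section at z = 10.05 is a subset of the cross-section at z = 0.9.

entirely on top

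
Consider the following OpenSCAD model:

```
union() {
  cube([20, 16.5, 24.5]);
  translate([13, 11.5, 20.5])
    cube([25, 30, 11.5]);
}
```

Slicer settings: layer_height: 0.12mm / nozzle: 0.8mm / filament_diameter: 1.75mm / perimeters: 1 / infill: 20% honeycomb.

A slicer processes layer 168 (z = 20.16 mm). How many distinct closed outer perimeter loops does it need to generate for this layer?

1

At z = 20.16 mm: the 20×16.5 cube contributes its full rectangle; the cube at (13, 11.5) does not reach this height (z outside [20.5, 32]); Combining (union): only the 20×16.5 cube is present, so the union is just that shape — 1 connected region. The result has 1 disconnected region.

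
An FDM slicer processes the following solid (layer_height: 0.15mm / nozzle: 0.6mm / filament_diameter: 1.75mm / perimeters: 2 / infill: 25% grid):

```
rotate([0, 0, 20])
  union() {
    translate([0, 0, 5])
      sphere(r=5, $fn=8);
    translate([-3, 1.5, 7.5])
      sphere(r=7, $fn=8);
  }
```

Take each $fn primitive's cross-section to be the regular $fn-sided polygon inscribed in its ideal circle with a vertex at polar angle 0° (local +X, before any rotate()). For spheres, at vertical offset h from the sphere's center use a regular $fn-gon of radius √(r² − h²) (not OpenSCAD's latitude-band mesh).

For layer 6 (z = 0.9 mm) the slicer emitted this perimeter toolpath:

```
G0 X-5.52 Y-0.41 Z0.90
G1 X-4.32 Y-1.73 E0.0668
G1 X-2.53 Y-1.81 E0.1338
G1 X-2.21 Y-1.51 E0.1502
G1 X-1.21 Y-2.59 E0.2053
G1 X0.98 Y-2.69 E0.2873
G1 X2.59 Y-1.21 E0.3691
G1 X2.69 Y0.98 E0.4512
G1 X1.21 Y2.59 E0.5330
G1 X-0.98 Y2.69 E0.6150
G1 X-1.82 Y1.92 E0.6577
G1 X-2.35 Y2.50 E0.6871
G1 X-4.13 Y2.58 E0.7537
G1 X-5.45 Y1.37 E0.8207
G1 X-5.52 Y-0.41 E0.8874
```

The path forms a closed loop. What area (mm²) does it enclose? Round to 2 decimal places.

34.66 mm²

Apply the shoelace formula to the sequence of (X, Y) vertices; enclosed area = 34.66 mm².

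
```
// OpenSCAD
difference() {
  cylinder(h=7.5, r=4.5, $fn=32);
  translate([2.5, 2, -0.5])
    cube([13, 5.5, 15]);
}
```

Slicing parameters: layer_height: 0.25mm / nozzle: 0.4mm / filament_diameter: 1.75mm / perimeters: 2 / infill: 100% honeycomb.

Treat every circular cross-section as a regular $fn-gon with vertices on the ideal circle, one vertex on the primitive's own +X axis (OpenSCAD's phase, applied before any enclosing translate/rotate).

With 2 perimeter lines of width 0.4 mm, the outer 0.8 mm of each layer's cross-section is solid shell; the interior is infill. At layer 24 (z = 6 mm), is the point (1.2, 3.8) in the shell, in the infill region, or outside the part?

shell

At z = 6 mm: the r=4.5 cylinder gives a regular 32-gon of circumradius 4.5 (constant along its height); the 13×5.5 cube at (2.5, 2) contributes its full rectangle; Taking the first minus the rest: starting from the r=4.5 cylinder, the 13×5.5 cube at (2.5, 2) partially overlaps it — only the 1.53 mm² overlap (of its 71.50 mm²) is removed, clipping the outline — 1 connected region. Overall, the cross-section is a single solid region. The nearest boundary edge runs (0.88, 4.41)→(1.72, 4.16); distance from the point to it = 0.49 mm. The point is inside the cross-section, 0.49 mm from the nearest boundary — within the 0.8 mm shell band (2 × 0.4).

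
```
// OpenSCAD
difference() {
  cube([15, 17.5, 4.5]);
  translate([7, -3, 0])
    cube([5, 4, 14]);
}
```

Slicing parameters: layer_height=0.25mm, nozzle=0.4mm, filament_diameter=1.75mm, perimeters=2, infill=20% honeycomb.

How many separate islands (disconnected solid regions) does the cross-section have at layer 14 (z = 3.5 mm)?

1

At z = 3.5 mm: the 15×17.5 cube contributes its full rectangle; the cube at (7, -3) (footprint 5×4) is included at this height; Taking the first minus the rest: starting from the 15×17.5 cube, the 5×4 cube at (7, -3) partially overlaps it — only the 5.00 mm² overlap (of its 20.00 mm²) is removed, clipping the outline — 1 connected region. Overall, the cross-section is a single solid region. Island count = 1.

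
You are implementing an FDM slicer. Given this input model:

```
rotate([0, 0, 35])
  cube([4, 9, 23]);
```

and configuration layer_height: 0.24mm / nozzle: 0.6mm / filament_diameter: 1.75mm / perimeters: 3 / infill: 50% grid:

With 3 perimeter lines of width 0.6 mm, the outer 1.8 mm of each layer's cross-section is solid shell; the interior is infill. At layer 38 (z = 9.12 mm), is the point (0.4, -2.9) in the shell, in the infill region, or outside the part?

outside

At z = 9.12 mm: the cube is present — its section is the full 4×9 rectangle; (whole slice rotated 35° about Z — lengths, areas and connectivity unchanged). Overall, the cross-section is a single solid region. Undo the 35° rotation: the query point maps to (-1.336, -2.605) in the un-rotated model frame. The nearest boundary edge runs (0.00, 0.00)→(4.00, 0.00); distance from the point to it = 2.93 mm. The point is not inside any of the regions above, so it lies outside the cross-section (2.93 mm from the nearest boundary).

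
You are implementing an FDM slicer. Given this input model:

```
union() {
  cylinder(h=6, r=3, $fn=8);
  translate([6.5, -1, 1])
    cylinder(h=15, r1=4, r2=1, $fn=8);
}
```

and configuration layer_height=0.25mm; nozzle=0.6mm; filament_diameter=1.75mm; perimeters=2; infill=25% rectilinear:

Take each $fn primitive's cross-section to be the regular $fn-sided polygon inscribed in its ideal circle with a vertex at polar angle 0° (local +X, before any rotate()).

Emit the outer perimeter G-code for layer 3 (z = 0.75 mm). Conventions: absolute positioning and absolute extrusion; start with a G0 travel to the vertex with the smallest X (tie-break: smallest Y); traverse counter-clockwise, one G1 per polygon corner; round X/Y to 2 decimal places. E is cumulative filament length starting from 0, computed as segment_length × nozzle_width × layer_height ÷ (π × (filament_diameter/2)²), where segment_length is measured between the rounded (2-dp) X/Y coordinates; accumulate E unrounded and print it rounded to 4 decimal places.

G0 X-3.00 Y0.00 Z0.75
G1 X-2.12 Y-2.12 E0.1431
G1 X0.00 Y-3.00 E0.2863
G1 X2.12 Y-2.12 E0.4294
G1 X3.00 Y0.00 E0.5726
G1 X2.12 Y2.12 E0.7157
G1 X0.00 Y3.00 E0.8589
G1 X-2.12 Y2.12 E1.0020
G1 X-3.00 Y0.00 E1.1452

At z = 0.75 mm: the cylinder: section is a regular 8-gon, circumradius r=3; the cone at (6.5, -1) is not intersected at this z (z outside [1, 16]); Merging all regions: only the r=3 cylinder is present, so the union is just that shape — 1 connected region. The outline is a single polygon with 8 vertices. Extrusion per mm of travel: 0.6 × 0.25 / (π × 0.875²) = 0.062363. Accumulating E over each segment gives final E = 1.1452.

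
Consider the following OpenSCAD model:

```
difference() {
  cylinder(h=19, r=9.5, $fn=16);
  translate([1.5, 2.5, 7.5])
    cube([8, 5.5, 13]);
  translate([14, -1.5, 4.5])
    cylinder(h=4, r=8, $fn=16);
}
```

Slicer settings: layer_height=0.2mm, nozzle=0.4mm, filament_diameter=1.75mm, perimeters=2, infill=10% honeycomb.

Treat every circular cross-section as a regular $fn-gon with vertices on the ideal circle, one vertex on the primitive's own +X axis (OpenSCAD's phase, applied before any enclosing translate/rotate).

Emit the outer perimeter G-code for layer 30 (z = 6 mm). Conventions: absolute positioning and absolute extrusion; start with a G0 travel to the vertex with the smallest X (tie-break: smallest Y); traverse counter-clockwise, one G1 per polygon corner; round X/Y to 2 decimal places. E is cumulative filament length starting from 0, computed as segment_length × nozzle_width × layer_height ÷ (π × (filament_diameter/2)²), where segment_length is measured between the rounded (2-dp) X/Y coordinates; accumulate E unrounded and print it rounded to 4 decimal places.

At z = 6 mm: the cylinder: section is a regular 16-gon, circumradius r=9.5; the cube at (1.5, 2.5) is not intersected at this z (z outside [7.5, 20.5]); the cylinder at (14, -1.5): section is a regular 16-gon, circumradius r=8; Taking the first minus the rest: starting from the r=9.5 cylinder, the r=8 cylinder at (14, -1.5) partially overlaps it — only the 21.67 mm² overlap (of its 195.93 mm²) is removed, clipping the outline — 1 connected region. The outline is a single polygon with 19 vertices. Extrusion per mm of travel: 0.4 × 0.2 / (π × 0.875²) = 0.033260. Accumulating E over each segment gives final E = 1.9806.

G0 X-9.50 Y0.00 Z6.00
G1 X-8.78 Y-3.64 E0.1234
G1 X-6.72 Y-6.72 E0.2467
G1 X-3.64 Y-8.78 E0.3699
G1 X0.00 Y-9.50 E0.4933
G1 X3.64 Y-8.78 E0.6167
G1 X6.72 Y-6.72 E0.7400
G1 X7.38 Y-5.72 E0.7798
G1 X6.61 Y-4.56 E0.8261
G1 X6.00 Y-1.50 E0.9299
G1 X6.61 Y1.56 E1.0337
G1 X8.34 Y4.16 E1.1376
G1 X8.40 Y4.20 E1.1399
G1 X6.72 Y6.72 E1.2407
G1 X3.64 Y8.78 E1.3639
G1 X0.00 Y9.50 E1.4873
G1 X-3.64 Y8.78 E1.6108
G1 X-6.72 Y6.72 E1.7340
G1 X-8.78 Y3.64 E1.8572
G1 X-9.50 Y0.00 E1.9806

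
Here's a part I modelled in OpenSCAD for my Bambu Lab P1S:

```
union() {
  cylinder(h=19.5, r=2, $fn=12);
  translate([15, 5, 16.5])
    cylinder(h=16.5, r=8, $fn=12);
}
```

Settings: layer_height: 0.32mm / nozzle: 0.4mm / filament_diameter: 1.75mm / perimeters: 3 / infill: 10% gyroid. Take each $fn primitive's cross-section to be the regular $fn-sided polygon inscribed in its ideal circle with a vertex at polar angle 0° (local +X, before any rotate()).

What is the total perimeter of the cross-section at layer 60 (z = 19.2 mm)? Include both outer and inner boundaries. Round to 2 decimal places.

62.12 mm

At z = 19.2 mm: the cylinder: section is a regular 12-gon, circumradius r=2 (perimeter = 2·12·2.000·sin(180°/12) = 12.42 mm); the r=8 cylinder at (15, 5) contributes a regular 12-gon of circumradius 8 (perimeter = 2·12·8.000·sin(180°/12) = 49.69 mm); Taking the union: the 2 present regions are separate (no shared area or edge), so areas and boundary lengths simply add and each stays a separate island — boundary = 62.12 mm. Overall, the cross-section has 2 separate islands. Total boundary length (outer) = 62.12 mm.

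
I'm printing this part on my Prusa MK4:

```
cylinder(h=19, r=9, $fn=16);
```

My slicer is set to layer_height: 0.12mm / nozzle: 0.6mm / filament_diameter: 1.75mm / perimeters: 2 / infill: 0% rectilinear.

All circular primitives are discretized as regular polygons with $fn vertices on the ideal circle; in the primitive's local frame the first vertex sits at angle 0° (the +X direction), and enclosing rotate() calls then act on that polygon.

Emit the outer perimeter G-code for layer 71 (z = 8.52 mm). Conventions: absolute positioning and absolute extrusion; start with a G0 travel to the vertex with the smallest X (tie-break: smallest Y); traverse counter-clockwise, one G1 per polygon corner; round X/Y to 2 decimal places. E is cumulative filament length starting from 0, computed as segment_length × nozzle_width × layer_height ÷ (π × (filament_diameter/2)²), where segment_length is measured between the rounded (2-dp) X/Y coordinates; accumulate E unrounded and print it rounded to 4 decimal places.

G0 X-9.00 Y0.00 Z8.52
G1 X-8.31 Y-3.44 E0.1050
G1 X-6.36 Y-6.36 E0.2101
G1 X-3.44 Y-8.31 E0.3152
G1 X0.00 Y-9.00 E0.4203
G1 X3.44 Y-8.31 E0.5253
G1 X6.36 Y-6.36 E0.6304
G1 X8.31 Y-3.44 E0.7355
G1 X9.00 Y0.00 E0.8405
G1 X8.31 Y3.44 E0.9455
G1 X6.36 Y6.36 E1.0507
G1 X3.44 Y8.31 E1.1558
G1 X0.00 Y9.00 E1.2608
G1 X-3.44 Y8.31 E1.3658
G1 X-6.36 Y6.36 E1.4709
G1 X-8.31 Y3.44 E1.5760
G1 X-9.00 Y0.00 E1.6810

At z = 8.52 mm: the r=9 cylinder gives a regular 16-gon of circumradius 9 (constant along its height). The outline is a single polygon with 16 vertices. Extrusion per mm of travel: 0.6 × 0.12 / (π × 0.875²) = 0.029934. Accumulating E over each segment gives final E = 1.6810.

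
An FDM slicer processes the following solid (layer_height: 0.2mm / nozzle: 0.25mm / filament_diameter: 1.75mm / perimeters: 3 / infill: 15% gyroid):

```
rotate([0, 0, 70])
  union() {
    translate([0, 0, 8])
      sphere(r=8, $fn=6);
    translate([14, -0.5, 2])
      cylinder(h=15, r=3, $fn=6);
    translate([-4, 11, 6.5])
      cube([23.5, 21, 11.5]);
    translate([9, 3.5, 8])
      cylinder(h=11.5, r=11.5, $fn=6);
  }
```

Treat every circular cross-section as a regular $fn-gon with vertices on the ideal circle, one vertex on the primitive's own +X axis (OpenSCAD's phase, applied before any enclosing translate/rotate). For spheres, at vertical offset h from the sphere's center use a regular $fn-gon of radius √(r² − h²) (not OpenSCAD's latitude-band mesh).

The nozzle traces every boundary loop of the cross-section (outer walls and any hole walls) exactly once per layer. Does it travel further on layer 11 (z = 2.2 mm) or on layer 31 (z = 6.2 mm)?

layer 31 (z = 6.2 mm)

Layer 11 (z = 2.2): the r=8 sphere slices to a regular 6-gon of circumradius 5.510 (√(r²−h²) with h=5.8 from center) (perimeter = 2·6·5.510·sin(180°/6) = 33.06 mm); the cylinder at (14, -0.5): section is a regular 6-gon, circumradius r=3 (perimeter = 2·6·3.000·sin(180°/6) = 18.00 mm); the cube at (-4, 11) does not reach this height (z outside [6.5, 18]); the cylinder at (9, 3.5) is not intersected at this z (z outside [8, 19.5]); Taking the union: the 2 present regions are separate (no shared area or edge), so areas and boundary lengths simply add and each stays a separate island — boundary = 51.06 mm; (whole slice rotated 70° about Z — lengths, areas and connectivity unchanged). So its perimeter = 51.06 mm. Layer 31 (z = 6.2): the sphere: section is a regular 6-gon, circumradius = √(r²−h²) = √(8²−1.8²) = 7.795 (perimeter = 2·6·7.795·sin(180°/6) = 46.77 mm); the r=3 cylinder at (14, -0.5) contributes a regular 6-gon of circumradius 3 (perimeter = 2·6·3.000·sin(180°/6) = 18.00 mm); the cube at (-4, 11) is not intersected at this z (z outside [6.5, 18]); the cylinder at (9, 3.5) does not reach this height (z outside [8, 19.5]); Merging all regions: the 2 present regions are separate (no shared area or edge), so areas and boundary lengths simply add and each stays a separate island — boundary = 64.77 mm; (whole slice rotated 70° about Z — lengths, areas and connectivity unchanged). So its perimeter = 64.77 mm. Layer 31 is larger (64.77 vs 51.06 mm).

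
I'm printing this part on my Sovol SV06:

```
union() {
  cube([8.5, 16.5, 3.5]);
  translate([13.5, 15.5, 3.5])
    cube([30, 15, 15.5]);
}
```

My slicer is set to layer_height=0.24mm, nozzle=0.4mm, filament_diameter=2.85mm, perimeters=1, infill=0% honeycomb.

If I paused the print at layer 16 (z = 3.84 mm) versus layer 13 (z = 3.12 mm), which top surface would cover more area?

Layer 16 (z = 3.84): the cube is not intersected at this z (z outside [0, 3.5]); the cube at (13.5, 15.5) (footprint 30×15) is included at this height (area 450.00 mm²); Taking the union: only the 30×15 cube at (13.5, 15.5) is present, so the union is just that shape — area = 450.00 mm². So its area = 450.00 mm². Layer 13 (z = 3.12): the cube (footprint 8.5×16.5) is included at this height (area 140.25 mm²); the cube at (13.5, 15.5) does not reach this height (z outside [3.5, 19]); Taking the union: only the 8.5×16.5 cube is present, so the union is just that shape — area = 140.25 mm². So its area = 140.25 mm². Layer 16 is larger (450.00 vs 140.25 mm²).

layer 16 (z = 3.84 mm)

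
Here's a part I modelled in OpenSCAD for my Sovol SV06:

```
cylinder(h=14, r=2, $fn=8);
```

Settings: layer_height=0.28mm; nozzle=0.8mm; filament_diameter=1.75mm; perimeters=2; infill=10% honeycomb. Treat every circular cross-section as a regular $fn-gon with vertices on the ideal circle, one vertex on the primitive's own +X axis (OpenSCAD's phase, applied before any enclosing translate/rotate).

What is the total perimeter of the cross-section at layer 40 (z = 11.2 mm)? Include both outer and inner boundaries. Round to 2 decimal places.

12.25 mm

At z = 11.2 mm: the r=2 cylinder contributes a regular 8-gon of circumradius 2 (perimeter = 2·8·2.000·sin(180°/8) = 12.25 mm). Overall, the cross-section is a single solid region. Total boundary length (outer) = 12.25 mm.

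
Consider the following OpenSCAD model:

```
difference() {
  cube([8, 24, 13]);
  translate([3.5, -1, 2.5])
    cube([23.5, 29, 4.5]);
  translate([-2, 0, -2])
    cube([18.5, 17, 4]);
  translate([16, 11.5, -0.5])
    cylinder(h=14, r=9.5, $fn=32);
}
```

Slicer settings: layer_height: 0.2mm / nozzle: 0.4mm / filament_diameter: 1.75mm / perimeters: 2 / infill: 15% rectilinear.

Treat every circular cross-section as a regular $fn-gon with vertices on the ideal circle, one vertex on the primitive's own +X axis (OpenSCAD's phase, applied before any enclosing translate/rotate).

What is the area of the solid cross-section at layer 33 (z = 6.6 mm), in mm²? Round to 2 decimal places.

84.00 mm²

At z = 6.6 mm: the cube (footprint 8×24) is included at this height (area 192.00 mm²); the cube at (3.5, -1) (footprint 23.5×29) is included at this height (area 681.50 mm²); the cube at (-2, 0) is absent (z outside [-2, 2]); the r=9.5 cylinder at (16, 11.5) contributes a regular 32-gon of circumradius 9.5 (area = (32/2)·9.500²·sin(360°/32) = 281.71 mm²); Taking the first minus the rest: starting from the 8×24 cube (192.00 mm²), the 23.5×29 cube at (3.5, -1) partially overlaps it — only the 108.00 mm² overlap (of its 681.50 mm²) is removed, clipping the outline; the r=9.5 cylinder at (16, 11.5) misses the remaining region (no effect) — area = 84.00 mm². Overall, the cross-section is a single solid region. Net area = 84.00 mm².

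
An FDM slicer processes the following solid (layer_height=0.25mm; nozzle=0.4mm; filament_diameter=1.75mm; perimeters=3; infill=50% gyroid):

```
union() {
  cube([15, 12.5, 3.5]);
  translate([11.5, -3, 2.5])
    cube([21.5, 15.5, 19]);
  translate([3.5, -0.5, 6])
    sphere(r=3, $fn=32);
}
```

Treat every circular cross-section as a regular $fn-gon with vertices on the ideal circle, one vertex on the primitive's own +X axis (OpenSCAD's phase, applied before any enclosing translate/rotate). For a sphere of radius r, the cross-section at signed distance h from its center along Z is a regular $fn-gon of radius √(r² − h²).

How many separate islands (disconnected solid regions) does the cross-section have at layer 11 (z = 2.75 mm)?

1

At z = 2.75 mm: the cube (footprint 15×12.5) is included at this height; the 21.5×15.5 cube at (11.5, -3) contributes its full rectangle; the sphere at (3.5, -0.5) is absent (|z−center|=3.250 > r=3); Combining (union): the regions partially overlap (shared area 43.75 mm²), so overlapping operands fuse into one piece — 1 connected region. Overall, the cross-section is a single solid region. Island count = 1.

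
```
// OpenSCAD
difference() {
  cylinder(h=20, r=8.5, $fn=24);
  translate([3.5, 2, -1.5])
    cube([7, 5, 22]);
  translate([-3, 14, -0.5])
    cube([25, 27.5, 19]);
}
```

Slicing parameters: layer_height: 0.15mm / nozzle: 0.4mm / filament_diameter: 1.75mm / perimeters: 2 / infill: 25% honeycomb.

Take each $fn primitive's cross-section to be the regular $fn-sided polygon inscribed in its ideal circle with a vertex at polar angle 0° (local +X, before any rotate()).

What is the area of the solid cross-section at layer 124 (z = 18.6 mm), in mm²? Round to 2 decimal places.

207.21 mm²

At z = 18.6 mm: the r=8.5 cylinder gives a regular 24-gon of circumradius 8.5 (constant along its height) (area = (24/2)·8.500²·sin(360°/24) = 224.40 mm²); the 7×5 cube at (3.5, 2) contributes its full rectangle (area 35.00 mm²); the cube at (-3, 14) is absent (z outside [-0.5, 18.5]); Subtracting the remaining from the first: starting from the r=8.5 cylinder (224.40 mm²), the 7×5 cube at (3.5, 2) partially overlaps it — only the 17.19 mm² overlap (of its 35.00 mm²) is removed, clipping the outline — area = 207.21 mm². Overall, the cross-section is a single solid region. Net area = 207.21 mm².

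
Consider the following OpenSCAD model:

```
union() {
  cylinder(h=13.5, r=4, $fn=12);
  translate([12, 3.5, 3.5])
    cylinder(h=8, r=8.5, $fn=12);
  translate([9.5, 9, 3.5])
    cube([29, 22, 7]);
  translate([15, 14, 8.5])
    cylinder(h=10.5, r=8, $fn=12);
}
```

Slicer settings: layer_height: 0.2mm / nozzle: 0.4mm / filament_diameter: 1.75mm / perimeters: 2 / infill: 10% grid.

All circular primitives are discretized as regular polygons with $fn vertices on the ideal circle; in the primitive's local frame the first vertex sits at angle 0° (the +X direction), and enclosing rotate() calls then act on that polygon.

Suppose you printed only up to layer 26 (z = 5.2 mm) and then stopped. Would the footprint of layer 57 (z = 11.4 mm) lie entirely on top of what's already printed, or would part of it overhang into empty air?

Compare the two slices. At z = 5.2: the r=4 cylinder gives a regular 12-gon of circumradius 4 (constant along its height) (area = (12/2)·4.000²·sin(360°/12) = 48.00 mm²); the r=8.5 cylinder at (12, 3.5) gives a regular 12-gon of circumradius 8.5 (constant along its height) (area = (12/2)·8.500²·sin(360°/12) = 216.75 mm²); the 29×22 cube at (9.5, 9) contributes its full rectangle (area 638.00 mm²); the cylinder at (15, 14) is absent (z outside [8.5, 19]); Merging all regions: the regions partially overlap — summed areas 902.75 mm² minus the doubly-counted overlap 18.72 mm² gives 884.03 mm² — area = 884.03 mm². At z = 11.4: the r=4 cylinder contributes a regular 12-gon of circumradius 4 (area = (12/2)·4.000²·sin(360°/12) = 48.00 mm²); the cylinder at (12, 3.5): section is a regular 12-gon, circumradius r=8.5 (area = (12/2)·8.500²·sin(360°/12) = 216.75 mm²); the cube at (9.5, 9) is not intersected at this z (z outside [3.5, 10.5]); the cylinder at (15, 14): section is a regular 12-gon, circumradius r=8 (area = (12/2)·8.000²·sin(360°/12) = 192.00 mm²); Combining (union): the regions partially overlap — summed areas 456.75 mm² minus the doubly-counted overlap 42.82 mm² gives 413.93 mm² — area = 413.93 mm². Checking containment: at z = 11.4 the cross-section extends beyond the z = 5.2 cross-section by about 16.99 mm².

part overhangs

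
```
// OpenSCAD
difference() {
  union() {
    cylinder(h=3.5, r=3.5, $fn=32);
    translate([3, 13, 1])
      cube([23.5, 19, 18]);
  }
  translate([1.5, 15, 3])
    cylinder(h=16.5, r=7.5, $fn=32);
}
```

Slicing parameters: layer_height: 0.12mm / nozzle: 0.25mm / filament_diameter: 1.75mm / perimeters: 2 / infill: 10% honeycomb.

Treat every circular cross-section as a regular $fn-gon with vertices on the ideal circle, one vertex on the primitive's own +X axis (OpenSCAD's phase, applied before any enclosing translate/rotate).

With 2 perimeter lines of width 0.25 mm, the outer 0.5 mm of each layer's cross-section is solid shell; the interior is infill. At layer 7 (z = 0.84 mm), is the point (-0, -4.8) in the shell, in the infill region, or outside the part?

At z = 0.84 mm: the cylinder: section is a regular 32-gon, circumradius r=3.5; the cube at (3, 13) does not reach this height (z outside [1, 19]); Combining (union): only the r=3.5 cylinder is present, so the union is just that shape — 1 connected region; the cylinder at (1.5, 15) is not intersected at this z (z outside [3, 19.5]); After the difference (first − rest): none of the subtracted shapes is present at this height, so that combined region is unchanged — 1 connected region. Overall, the cross-section is a single solid region. The nearest boundary edge runs (-0.68, -3.43)→(-0.00, -3.50); distance from the point to it = 1.30 mm. The point is not inside any of the regions above, so it lies outside the cross-section (1.30 mm from the nearest boundary).

outside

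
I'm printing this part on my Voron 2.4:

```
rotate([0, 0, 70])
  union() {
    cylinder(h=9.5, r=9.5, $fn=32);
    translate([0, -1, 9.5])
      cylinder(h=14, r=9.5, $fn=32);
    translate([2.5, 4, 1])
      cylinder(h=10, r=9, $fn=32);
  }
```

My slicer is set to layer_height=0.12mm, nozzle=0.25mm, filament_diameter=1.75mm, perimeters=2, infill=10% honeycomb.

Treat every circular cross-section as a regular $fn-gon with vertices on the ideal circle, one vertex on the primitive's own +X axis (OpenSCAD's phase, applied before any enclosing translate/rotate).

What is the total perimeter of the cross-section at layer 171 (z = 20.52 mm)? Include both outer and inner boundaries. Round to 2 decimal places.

59.59 mm

At z = 20.52 mm: the cylinder is absent (z outside [0, 9.5]); the r=9.5 cylinder at (0, -1) gives a regular 32-gon of circumradius 9.5 (constant along its height) (perimeter = 2·32·9.500·sin(180°/32) = 59.59 mm); the cylinder at (2.5, 4) is absent (z outside [1, 11]); Merging all regions: only the r=9.5 cylinder at (0, -1) is present, so the union is just that shape — boundary = 59.59 mm; (rotated 70° about Z; rotation is an isometry so areas/perimeters/island counts are preserved). Overall, the cross-section is a single solid region. Total boundary length (outer) = 59.59 mm.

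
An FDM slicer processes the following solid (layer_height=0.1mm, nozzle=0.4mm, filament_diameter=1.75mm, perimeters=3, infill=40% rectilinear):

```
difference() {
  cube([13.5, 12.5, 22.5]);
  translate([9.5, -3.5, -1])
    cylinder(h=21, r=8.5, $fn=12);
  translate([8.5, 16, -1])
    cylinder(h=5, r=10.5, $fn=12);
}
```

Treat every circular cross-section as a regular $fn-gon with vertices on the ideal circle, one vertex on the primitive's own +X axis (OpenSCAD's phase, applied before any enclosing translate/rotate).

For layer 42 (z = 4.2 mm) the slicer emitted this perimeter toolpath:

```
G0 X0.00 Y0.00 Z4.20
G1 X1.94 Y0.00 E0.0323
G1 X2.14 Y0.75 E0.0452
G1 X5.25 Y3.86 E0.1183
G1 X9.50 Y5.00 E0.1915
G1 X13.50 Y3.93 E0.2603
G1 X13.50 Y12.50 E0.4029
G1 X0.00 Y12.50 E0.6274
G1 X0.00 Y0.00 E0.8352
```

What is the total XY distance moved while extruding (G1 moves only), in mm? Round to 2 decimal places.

Sum the Euclidean lengths of each G1 segment: total = 50.23 mm.

50.23 mm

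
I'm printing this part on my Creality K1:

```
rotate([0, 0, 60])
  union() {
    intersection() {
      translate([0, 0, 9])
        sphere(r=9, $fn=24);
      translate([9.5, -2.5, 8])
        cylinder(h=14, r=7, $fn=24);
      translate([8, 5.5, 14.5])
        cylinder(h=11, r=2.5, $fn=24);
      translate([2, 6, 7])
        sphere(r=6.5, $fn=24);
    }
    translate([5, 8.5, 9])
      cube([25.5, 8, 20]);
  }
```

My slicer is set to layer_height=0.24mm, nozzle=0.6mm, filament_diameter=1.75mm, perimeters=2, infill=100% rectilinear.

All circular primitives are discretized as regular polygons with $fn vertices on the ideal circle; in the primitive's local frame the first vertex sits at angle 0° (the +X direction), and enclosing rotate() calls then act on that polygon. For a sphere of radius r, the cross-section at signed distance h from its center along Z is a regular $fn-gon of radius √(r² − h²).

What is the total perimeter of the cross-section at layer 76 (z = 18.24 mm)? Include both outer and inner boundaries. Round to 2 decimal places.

At z = 18.24 mm: the sphere is absent (|z−center|=9.240 > r=9); the r=7 cylinder at (9.5, -2.5) gives a regular 24-gon of circumradius 7 (constant along its height) (perimeter = 2·24·7.000·sin(180°/24) = 43.86 mm); the r=2.5 cylinder at (8, 5.5) gives a regular 24-gon of circumradius 2.5 (constant along its height) (perimeter = 2·24·2.500·sin(180°/24) = 15.66 mm); the sphere at (2, 6) does not reach this height (|z−center|=11.240 > r=6.5); Taking the intersection: at least one operand is absent at this height, so nothing remains; the 25.5×8 cube at (5, 8.5) contributes its full rectangle (perimeter 67.00 mm); Taking the union: only the 25.5×8 cube at (5, 8.5) is present, so the union is just that shape — boundary = 67.00 mm; (whole slice rotated 60° about Z — lengths, areas and connectivity unchanged). Overall, the cross-section is a single solid region. Total boundary length (outer) = 67.00 mm.

67.00 mm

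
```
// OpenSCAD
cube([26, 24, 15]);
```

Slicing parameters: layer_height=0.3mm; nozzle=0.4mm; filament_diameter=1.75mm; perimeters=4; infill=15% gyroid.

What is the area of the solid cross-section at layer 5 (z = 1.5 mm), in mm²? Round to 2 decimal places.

624.00 mm²

At z = 1.5 mm: the cube (footprint 26×24) is included at this height (area 624.00 mm²). Overall, the cross-section is a single solid region. Net area = 624.00 mm².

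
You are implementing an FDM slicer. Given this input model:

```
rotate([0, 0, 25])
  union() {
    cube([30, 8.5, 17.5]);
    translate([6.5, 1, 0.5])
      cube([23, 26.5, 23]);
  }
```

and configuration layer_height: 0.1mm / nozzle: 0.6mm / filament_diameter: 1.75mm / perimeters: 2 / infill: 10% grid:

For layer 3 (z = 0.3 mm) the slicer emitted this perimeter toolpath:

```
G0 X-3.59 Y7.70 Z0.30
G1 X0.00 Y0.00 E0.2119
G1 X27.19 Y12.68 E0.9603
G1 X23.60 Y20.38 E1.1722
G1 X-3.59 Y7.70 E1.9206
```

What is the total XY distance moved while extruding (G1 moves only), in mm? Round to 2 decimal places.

Sum the Euclidean lengths of each G1 segment: total = 76.99 mm.

76.99 mm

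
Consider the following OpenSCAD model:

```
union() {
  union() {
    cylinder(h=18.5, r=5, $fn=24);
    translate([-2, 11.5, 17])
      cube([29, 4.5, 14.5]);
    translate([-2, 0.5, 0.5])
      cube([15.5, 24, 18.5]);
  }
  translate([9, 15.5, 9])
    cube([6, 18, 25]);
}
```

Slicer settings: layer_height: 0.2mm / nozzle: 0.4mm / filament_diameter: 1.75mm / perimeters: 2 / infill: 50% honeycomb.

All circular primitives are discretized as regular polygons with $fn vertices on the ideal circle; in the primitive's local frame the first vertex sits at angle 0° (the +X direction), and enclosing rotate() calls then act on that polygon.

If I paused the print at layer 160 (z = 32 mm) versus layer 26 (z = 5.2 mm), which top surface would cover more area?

Layer 160 (z = 32): the cylinder does not reach this height (z outside [0, 18.5]); the cube at (-2, 11.5) is not intersected at this z (z outside [17, 31.5]); the cube at (-2, 0.5) does not reach this height (z outside [0.5, 19]); Combining (union): nothing is present at this height; the cube at (9, 15.5) (footprint 6×18) is included at this height (area 108.00 mm²); Taking the union: only the 6×18 cube at (9, 15.5) is present, so the union is just that shape — area = 108.00 mm². So its area = 108.00 mm². Layer 26 (z = 5.2): the r=5 cylinder contributes a regular 24-gon of circumradius 5 (area = (24/2)·5.000²·sin(360°/24) = 77.65 mm²); the cube at (-2, 11.5) is not intersected at this z (z outside [17, 31.5]); the cube at (-2, 0.5) is present — its section is the full 15.5×24 rectangle (area 372.00 mm²); Taking the union: the regions partially overlap — summed areas 449.65 mm² minus the doubly-counted overlap 25.59 mm² gives 424.05 mm² — area = 424.05 mm²; the cube at (9, 15.5) is absent (z outside [9, 34]); Merging all regions: only the result so far is present, so the union is just that shape — area = 424.05 mm². So its area = 424.05 mm². Layer 26 is larger (424.05 vs 108.00 mm²).

layer 26 (z = 5.2 mm)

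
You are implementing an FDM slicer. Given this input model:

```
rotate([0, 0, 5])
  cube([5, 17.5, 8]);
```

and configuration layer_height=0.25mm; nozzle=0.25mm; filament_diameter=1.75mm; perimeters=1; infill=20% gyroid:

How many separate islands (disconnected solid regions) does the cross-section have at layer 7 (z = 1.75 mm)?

1

At z = 1.75 mm: the cube (footprint 5×17.5) is included at this height; (rotated 5° about Z; rotation is an isometry so areas/perimeters/island counts are preserved). Overall, the cross-section is a single solid region. Island count = 1.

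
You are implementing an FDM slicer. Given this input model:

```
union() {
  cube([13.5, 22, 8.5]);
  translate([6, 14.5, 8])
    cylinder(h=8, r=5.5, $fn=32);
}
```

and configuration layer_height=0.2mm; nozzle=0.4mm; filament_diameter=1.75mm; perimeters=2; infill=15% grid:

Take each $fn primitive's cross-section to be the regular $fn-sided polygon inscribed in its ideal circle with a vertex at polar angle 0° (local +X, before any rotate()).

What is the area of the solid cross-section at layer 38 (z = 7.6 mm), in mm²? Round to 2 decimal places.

297.00 mm²

At z = 7.6 mm: the 13.5×22 cube contributes its full rectangle (area 297.00 mm²); the cylinder at (6, 14.5) is not intersected at this z (z outside [8, 16]); Merging all regions: only the 13.5×22 cube is present, so the union is just that shape — area = 297.00 mm². Overall, the cross-section is a single solid region. Net area = 297.00 mm².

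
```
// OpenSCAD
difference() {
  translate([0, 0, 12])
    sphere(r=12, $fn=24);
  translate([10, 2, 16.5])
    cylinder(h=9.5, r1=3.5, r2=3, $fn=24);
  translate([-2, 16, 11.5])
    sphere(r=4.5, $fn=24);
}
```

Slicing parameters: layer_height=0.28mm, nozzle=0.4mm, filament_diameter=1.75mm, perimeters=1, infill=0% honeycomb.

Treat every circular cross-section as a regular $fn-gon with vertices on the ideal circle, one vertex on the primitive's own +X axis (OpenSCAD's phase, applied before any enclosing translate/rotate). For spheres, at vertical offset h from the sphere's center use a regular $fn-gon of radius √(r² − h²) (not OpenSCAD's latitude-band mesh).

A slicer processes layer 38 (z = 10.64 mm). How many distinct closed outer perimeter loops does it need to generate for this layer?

1

At z = 10.64 mm: the r=12 sphere contributes a regular 24-gon of circumradius √(12²−1.36²) = 11.923; the cone at (10, 2) is absent (z outside [16.5, 26]); the r=4.5 sphere at (-2, 16) contributes a regular 24-gon of circumradius √(4.5²−0.86²) = 4.417; Taking the first minus the rest: starting from the r=12 sphere, the r=4.5 sphere at (-2, 16) partially overlaps it — only the 0.11 mm² overlap (of its 60.60 mm²) is removed, clipping the outline — 1 connected region. The result has 1 disconnected region.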